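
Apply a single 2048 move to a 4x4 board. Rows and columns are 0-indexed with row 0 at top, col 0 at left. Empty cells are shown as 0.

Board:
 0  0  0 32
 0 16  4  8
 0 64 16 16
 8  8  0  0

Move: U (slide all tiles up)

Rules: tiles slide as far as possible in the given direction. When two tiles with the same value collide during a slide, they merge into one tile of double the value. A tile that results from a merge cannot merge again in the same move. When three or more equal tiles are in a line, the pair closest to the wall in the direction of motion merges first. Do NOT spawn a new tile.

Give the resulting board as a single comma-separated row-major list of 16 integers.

Slide up:
col 0: [0, 0, 0, 8] -> [8, 0, 0, 0]
col 1: [0, 16, 64, 8] -> [16, 64, 8, 0]
col 2: [0, 4, 16, 0] -> [4, 16, 0, 0]
col 3: [32, 8, 16, 0] -> [32, 8, 16, 0]

Answer: 8, 16, 4, 32, 0, 64, 16, 8, 0, 8, 0, 16, 0, 0, 0, 0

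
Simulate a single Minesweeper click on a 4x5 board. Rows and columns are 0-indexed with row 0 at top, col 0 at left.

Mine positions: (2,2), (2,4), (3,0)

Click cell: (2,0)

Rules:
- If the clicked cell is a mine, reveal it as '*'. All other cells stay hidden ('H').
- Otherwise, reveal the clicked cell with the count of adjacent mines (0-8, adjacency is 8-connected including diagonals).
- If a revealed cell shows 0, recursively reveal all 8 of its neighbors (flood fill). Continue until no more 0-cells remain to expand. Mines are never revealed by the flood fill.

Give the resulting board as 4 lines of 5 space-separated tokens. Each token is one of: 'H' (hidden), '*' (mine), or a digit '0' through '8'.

H H H H H
H H H H H
1 H H H H
H H H H H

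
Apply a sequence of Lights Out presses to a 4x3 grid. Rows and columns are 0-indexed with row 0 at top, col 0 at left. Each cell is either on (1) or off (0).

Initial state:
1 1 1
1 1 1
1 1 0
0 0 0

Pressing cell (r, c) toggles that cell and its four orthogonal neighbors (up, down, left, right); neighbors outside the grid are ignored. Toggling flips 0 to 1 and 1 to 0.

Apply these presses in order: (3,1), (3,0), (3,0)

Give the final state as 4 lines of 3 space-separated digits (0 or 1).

Answer: 1 1 1
1 1 1
1 0 0
1 1 1

Derivation:
After press 1 at (3,1):
1 1 1
1 1 1
1 0 0
1 1 1

After press 2 at (3,0):
1 1 1
1 1 1
0 0 0
0 0 1

After press 3 at (3,0):
1 1 1
1 1 1
1 0 0
1 1 1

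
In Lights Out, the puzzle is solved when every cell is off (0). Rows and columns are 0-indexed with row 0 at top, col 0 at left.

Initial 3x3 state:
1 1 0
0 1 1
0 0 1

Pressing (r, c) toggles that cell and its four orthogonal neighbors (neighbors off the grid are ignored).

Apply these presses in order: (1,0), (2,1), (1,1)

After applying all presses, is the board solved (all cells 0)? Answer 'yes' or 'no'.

Answer: yes

Derivation:
After press 1 at (1,0):
0 1 0
1 0 1
1 0 1

After press 2 at (2,1):
0 1 0
1 1 1
0 1 0

After press 3 at (1,1):
0 0 0
0 0 0
0 0 0

Lights still on: 0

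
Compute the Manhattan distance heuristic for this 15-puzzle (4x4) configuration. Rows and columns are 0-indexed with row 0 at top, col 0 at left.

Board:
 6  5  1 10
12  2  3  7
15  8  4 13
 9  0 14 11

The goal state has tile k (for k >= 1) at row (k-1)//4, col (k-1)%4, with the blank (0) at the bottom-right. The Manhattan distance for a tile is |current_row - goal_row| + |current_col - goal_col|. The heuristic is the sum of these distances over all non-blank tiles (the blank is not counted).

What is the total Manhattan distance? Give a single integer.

Tile 6: at (0,0), goal (1,1), distance |0-1|+|0-1| = 2
Tile 5: at (0,1), goal (1,0), distance |0-1|+|1-0| = 2
Tile 1: at (0,2), goal (0,0), distance |0-0|+|2-0| = 2
Tile 10: at (0,3), goal (2,1), distance |0-2|+|3-1| = 4
Tile 12: at (1,0), goal (2,3), distance |1-2|+|0-3| = 4
Tile 2: at (1,1), goal (0,1), distance |1-0|+|1-1| = 1
Tile 3: at (1,2), goal (0,2), distance |1-0|+|2-2| = 1
Tile 7: at (1,3), goal (1,2), distance |1-1|+|3-2| = 1
Tile 15: at (2,0), goal (3,2), distance |2-3|+|0-2| = 3
Tile 8: at (2,1), goal (1,3), distance |2-1|+|1-3| = 3
Tile 4: at (2,2), goal (0,3), distance |2-0|+|2-3| = 3
Tile 13: at (2,3), goal (3,0), distance |2-3|+|3-0| = 4
Tile 9: at (3,0), goal (2,0), distance |3-2|+|0-0| = 1
Tile 14: at (3,2), goal (3,1), distance |3-3|+|2-1| = 1
Tile 11: at (3,3), goal (2,2), distance |3-2|+|3-2| = 2
Sum: 2 + 2 + 2 + 4 + 4 + 1 + 1 + 1 + 3 + 3 + 3 + 4 + 1 + 1 + 2 = 34

Answer: 34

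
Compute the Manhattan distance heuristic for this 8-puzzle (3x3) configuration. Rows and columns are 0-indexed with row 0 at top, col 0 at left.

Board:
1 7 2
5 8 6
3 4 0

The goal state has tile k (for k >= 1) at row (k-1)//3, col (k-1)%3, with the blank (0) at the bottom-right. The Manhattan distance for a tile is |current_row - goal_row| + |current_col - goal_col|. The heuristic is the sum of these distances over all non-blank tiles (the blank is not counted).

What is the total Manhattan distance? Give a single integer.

Tile 1: at (0,0), goal (0,0), distance |0-0|+|0-0| = 0
Tile 7: at (0,1), goal (2,0), distance |0-2|+|1-0| = 3
Tile 2: at (0,2), goal (0,1), distance |0-0|+|2-1| = 1
Tile 5: at (1,0), goal (1,1), distance |1-1|+|0-1| = 1
Tile 8: at (1,1), goal (2,1), distance |1-2|+|1-1| = 1
Tile 6: at (1,2), goal (1,2), distance |1-1|+|2-2| = 0
Tile 3: at (2,0), goal (0,2), distance |2-0|+|0-2| = 4
Tile 4: at (2,1), goal (1,0), distance |2-1|+|1-0| = 2
Sum: 0 + 3 + 1 + 1 + 1 + 0 + 4 + 2 = 12

Answer: 12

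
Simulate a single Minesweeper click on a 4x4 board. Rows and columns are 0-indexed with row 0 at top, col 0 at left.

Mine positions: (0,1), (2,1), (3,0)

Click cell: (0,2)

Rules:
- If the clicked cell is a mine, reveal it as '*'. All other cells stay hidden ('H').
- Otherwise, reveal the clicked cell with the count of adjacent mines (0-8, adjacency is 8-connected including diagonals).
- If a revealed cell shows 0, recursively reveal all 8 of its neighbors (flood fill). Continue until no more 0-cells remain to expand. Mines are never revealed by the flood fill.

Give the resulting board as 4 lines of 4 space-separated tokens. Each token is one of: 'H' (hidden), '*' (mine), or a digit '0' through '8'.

H H 1 H
H H H H
H H H H
H H H H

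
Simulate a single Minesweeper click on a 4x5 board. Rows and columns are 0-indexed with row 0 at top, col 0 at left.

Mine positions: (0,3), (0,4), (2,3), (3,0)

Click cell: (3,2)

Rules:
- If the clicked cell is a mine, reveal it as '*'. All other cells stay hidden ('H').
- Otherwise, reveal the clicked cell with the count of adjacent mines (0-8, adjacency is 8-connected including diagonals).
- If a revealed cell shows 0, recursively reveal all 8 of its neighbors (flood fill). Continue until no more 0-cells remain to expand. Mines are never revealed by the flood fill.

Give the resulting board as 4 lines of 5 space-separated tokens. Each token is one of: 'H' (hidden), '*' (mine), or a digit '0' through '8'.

H H H H H
H H H H H
H H H H H
H H 1 H H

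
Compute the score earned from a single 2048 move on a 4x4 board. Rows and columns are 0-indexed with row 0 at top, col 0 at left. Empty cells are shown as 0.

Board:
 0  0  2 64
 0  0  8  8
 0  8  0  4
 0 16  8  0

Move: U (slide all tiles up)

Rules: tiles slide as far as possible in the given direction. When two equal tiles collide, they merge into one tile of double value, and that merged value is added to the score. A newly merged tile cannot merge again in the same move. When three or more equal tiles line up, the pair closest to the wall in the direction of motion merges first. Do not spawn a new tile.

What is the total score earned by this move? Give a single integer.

Slide up:
col 0: [0, 0, 0, 0] -> [0, 0, 0, 0]  score +0 (running 0)
col 1: [0, 0, 8, 16] -> [8, 16, 0, 0]  score +0 (running 0)
col 2: [2, 8, 0, 8] -> [2, 16, 0, 0]  score +16 (running 16)
col 3: [64, 8, 4, 0] -> [64, 8, 4, 0]  score +0 (running 16)
Board after move:
 0  8  2 64
 0 16 16  8
 0  0  0  4
 0  0  0  0

Answer: 16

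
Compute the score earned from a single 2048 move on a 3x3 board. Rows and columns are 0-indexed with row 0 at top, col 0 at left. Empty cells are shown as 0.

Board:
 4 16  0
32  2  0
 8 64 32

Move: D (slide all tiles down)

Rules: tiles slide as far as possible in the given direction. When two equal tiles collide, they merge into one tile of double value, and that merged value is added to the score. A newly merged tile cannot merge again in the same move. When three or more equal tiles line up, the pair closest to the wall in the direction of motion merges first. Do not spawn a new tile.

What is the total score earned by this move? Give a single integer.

Answer: 0

Derivation:
Slide down:
col 0: [4, 32, 8] -> [4, 32, 8]  score +0 (running 0)
col 1: [16, 2, 64] -> [16, 2, 64]  score +0 (running 0)
col 2: [0, 0, 32] -> [0, 0, 32]  score +0 (running 0)
Board after move:
 4 16  0
32  2  0
 8 64 32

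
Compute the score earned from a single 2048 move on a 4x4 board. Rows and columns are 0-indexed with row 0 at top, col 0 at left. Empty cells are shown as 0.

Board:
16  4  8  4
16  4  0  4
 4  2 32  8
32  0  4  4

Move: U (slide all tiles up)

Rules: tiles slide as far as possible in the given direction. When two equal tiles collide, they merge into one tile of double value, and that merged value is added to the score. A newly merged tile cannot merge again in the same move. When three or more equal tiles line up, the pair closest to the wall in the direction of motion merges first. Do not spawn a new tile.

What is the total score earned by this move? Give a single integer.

Answer: 48

Derivation:
Slide up:
col 0: [16, 16, 4, 32] -> [32, 4, 32, 0]  score +32 (running 32)
col 1: [4, 4, 2, 0] -> [8, 2, 0, 0]  score +8 (running 40)
col 2: [8, 0, 32, 4] -> [8, 32, 4, 0]  score +0 (running 40)
col 3: [4, 4, 8, 4] -> [8, 8, 4, 0]  score +8 (running 48)
Board after move:
32  8  8  8
 4  2 32  8
32  0  4  4
 0  0  0  0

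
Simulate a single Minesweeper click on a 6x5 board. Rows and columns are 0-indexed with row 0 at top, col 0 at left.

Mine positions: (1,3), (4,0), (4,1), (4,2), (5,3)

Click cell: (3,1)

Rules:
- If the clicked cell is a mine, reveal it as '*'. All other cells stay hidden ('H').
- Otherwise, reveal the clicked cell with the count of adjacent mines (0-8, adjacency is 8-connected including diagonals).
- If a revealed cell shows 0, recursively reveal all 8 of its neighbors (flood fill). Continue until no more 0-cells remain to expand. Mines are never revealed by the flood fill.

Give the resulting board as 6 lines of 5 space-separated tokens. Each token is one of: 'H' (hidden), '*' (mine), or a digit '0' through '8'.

H H H H H
H H H H H
H H H H H
H 3 H H H
H H H H H
H H H H H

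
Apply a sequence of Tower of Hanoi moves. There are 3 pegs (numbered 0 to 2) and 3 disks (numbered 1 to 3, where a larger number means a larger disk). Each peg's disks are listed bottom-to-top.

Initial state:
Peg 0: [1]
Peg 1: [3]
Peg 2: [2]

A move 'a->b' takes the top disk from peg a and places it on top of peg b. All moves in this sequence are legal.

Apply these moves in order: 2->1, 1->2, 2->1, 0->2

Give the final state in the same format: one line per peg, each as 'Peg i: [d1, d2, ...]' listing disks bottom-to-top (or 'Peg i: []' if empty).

Answer: Peg 0: []
Peg 1: [3, 2]
Peg 2: [1]

Derivation:
After move 1 (2->1):
Peg 0: [1]
Peg 1: [3, 2]
Peg 2: []

After move 2 (1->2):
Peg 0: [1]
Peg 1: [3]
Peg 2: [2]

After move 3 (2->1):
Peg 0: [1]
Peg 1: [3, 2]
Peg 2: []

After move 4 (0->2):
Peg 0: []
Peg 1: [3, 2]
Peg 2: [1]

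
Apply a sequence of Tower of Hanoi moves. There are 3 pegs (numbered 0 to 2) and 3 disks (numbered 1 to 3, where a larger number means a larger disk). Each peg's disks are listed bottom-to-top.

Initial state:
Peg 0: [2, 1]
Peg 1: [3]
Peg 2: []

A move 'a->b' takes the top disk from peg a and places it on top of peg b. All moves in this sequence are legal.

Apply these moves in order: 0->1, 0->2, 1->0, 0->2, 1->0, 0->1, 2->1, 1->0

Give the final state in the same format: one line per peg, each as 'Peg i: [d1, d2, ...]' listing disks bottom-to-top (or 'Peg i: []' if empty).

Answer: Peg 0: [1]
Peg 1: [3]
Peg 2: [2]

Derivation:
After move 1 (0->1):
Peg 0: [2]
Peg 1: [3, 1]
Peg 2: []

After move 2 (0->2):
Peg 0: []
Peg 1: [3, 1]
Peg 2: [2]

After move 3 (1->0):
Peg 0: [1]
Peg 1: [3]
Peg 2: [2]

After move 4 (0->2):
Peg 0: []
Peg 1: [3]
Peg 2: [2, 1]

After move 5 (1->0):
Peg 0: [3]
Peg 1: []
Peg 2: [2, 1]

After move 6 (0->1):
Peg 0: []
Peg 1: [3]
Peg 2: [2, 1]

After move 7 (2->1):
Peg 0: []
Peg 1: [3, 1]
Peg 2: [2]

After move 8 (1->0):
Peg 0: [1]
Peg 1: [3]
Peg 2: [2]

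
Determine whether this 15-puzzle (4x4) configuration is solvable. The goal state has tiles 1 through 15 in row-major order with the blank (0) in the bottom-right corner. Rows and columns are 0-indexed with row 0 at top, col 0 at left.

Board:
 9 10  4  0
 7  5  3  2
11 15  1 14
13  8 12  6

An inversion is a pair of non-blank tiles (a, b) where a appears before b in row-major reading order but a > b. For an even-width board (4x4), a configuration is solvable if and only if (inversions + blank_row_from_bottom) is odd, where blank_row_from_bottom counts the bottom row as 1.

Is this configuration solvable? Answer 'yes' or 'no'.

Answer: no

Derivation:
Inversions: 48
Blank is in row 0 (0-indexed from top), which is row 4 counting from the bottom (bottom = 1).
48 + 4 = 52, which is even, so the puzzle is not solvable.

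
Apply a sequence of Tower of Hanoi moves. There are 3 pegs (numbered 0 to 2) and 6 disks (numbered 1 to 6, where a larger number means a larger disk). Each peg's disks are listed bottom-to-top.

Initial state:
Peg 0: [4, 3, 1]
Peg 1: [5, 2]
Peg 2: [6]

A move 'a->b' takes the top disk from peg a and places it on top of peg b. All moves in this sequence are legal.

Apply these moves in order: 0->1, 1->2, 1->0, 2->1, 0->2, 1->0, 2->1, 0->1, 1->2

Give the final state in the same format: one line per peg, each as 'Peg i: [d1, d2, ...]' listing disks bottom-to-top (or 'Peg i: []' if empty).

Answer: Peg 0: [4, 3]
Peg 1: [5, 2]
Peg 2: [6, 1]

Derivation:
After move 1 (0->1):
Peg 0: [4, 3]
Peg 1: [5, 2, 1]
Peg 2: [6]

After move 2 (1->2):
Peg 0: [4, 3]
Peg 1: [5, 2]
Peg 2: [6, 1]

After move 3 (1->0):
Peg 0: [4, 3, 2]
Peg 1: [5]
Peg 2: [6, 1]

After move 4 (2->1):
Peg 0: [4, 3, 2]
Peg 1: [5, 1]
Peg 2: [6]

After move 5 (0->2):
Peg 0: [4, 3]
Peg 1: [5, 1]
Peg 2: [6, 2]

After move 6 (1->0):
Peg 0: [4, 3, 1]
Peg 1: [5]
Peg 2: [6, 2]

After move 7 (2->1):
Peg 0: [4, 3, 1]
Peg 1: [5, 2]
Peg 2: [6]

After move 8 (0->1):
Peg 0: [4, 3]
Peg 1: [5, 2, 1]
Peg 2: [6]

After move 9 (1->2):
Peg 0: [4, 3]
Peg 1: [5, 2]
Peg 2: [6, 1]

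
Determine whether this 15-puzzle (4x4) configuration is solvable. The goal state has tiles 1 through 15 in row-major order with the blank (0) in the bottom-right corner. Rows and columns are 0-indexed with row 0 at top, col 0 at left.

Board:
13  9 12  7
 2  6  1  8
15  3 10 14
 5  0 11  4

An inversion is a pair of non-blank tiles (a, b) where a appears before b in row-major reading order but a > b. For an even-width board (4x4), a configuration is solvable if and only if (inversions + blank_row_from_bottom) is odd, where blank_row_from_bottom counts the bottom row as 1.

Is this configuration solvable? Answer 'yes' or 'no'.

Answer: no

Derivation:
Inversions: 57
Blank is in row 3 (0-indexed from top), which is row 1 counting from the bottom (bottom = 1).
57 + 1 = 58, which is even, so the puzzle is not solvable.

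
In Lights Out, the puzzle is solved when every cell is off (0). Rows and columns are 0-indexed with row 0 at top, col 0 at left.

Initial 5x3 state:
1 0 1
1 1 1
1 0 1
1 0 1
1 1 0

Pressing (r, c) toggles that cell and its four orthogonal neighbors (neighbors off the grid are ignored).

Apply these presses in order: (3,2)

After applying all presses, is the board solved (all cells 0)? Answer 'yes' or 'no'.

Answer: no

Derivation:
After press 1 at (3,2):
1 0 1
1 1 1
1 0 0
1 1 0
1 1 1

Lights still on: 11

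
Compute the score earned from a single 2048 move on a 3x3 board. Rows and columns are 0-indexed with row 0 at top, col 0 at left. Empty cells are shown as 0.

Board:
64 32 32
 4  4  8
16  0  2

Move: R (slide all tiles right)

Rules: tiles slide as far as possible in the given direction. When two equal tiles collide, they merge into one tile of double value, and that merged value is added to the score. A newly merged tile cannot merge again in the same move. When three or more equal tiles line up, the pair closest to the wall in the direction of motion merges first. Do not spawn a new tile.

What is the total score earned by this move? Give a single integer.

Slide right:
row 0: [64, 32, 32] -> [0, 64, 64]  score +64 (running 64)
row 1: [4, 4, 8] -> [0, 8, 8]  score +8 (running 72)
row 2: [16, 0, 2] -> [0, 16, 2]  score +0 (running 72)
Board after move:
 0 64 64
 0  8  8
 0 16  2

Answer: 72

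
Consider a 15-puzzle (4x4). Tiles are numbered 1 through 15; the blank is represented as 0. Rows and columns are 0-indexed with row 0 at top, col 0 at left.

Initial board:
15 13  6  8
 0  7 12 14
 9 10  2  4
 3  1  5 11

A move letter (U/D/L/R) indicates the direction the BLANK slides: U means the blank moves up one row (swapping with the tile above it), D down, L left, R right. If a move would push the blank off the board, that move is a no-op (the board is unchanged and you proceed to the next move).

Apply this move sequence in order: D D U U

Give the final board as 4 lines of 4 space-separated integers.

Answer: 15 13  6  8
 0  7 12 14
 9 10  2  4
 3  1  5 11

Derivation:
After move 1 (D):
15 13  6  8
 9  7 12 14
 0 10  2  4
 3  1  5 11

After move 2 (D):
15 13  6  8
 9  7 12 14
 3 10  2  4
 0  1  5 11

After move 3 (U):
15 13  6  8
 9  7 12 14
 0 10  2  4
 3  1  5 11

After move 4 (U):
15 13  6  8
 0  7 12 14
 9 10  2  4
 3  1  5 11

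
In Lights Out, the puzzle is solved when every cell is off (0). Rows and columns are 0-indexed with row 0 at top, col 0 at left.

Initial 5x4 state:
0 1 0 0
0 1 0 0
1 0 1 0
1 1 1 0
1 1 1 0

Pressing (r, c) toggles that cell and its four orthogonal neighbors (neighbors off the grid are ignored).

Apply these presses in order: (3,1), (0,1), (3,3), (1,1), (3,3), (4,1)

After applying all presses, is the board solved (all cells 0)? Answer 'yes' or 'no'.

Answer: no

Derivation:
After press 1 at (3,1):
0 1 0 0
0 1 0 0
1 1 1 0
0 0 0 0
1 0 1 0

After press 2 at (0,1):
1 0 1 0
0 0 0 0
1 1 1 0
0 0 0 0
1 0 1 0

After press 3 at (3,3):
1 0 1 0
0 0 0 0
1 1 1 1
0 0 1 1
1 0 1 1

After press 4 at (1,1):
1 1 1 0
1 1 1 0
1 0 1 1
0 0 1 1
1 0 1 1

After press 5 at (3,3):
1 1 1 0
1 1 1 0
1 0 1 0
0 0 0 0
1 0 1 0

After press 6 at (4,1):
1 1 1 0
1 1 1 0
1 0 1 0
0 1 0 0
0 1 0 0

Lights still on: 10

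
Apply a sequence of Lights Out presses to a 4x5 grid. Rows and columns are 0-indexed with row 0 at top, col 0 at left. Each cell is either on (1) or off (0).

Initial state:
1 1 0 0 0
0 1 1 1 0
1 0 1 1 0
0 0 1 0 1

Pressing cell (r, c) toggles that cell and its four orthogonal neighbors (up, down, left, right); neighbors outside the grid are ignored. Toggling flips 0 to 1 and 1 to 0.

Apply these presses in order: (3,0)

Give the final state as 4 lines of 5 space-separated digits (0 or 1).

Answer: 1 1 0 0 0
0 1 1 1 0
0 0 1 1 0
1 1 1 0 1

Derivation:
After press 1 at (3,0):
1 1 0 0 0
0 1 1 1 0
0 0 1 1 0
1 1 1 0 1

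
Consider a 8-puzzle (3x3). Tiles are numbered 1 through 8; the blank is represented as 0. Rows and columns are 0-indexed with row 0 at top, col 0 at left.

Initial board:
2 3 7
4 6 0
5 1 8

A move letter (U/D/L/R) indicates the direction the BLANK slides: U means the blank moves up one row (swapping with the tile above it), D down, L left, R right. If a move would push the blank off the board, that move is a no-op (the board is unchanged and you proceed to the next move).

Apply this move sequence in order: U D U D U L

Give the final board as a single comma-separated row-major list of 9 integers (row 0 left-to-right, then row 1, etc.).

Answer: 2, 0, 3, 4, 6, 7, 5, 1, 8

Derivation:
After move 1 (U):
2 3 0
4 6 7
5 1 8

After move 2 (D):
2 3 7
4 6 0
5 1 8

After move 3 (U):
2 3 0
4 6 7
5 1 8

After move 4 (D):
2 3 7
4 6 0
5 1 8

After move 5 (U):
2 3 0
4 6 7
5 1 8

After move 6 (L):
2 0 3
4 6 7
5 1 8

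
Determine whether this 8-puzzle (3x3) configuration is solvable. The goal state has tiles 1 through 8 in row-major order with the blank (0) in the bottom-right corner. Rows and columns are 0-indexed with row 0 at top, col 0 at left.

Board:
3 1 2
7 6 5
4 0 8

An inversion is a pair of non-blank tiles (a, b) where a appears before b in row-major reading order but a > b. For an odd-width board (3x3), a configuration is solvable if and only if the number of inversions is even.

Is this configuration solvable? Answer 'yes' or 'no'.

Inversions (pairs i<j in row-major order where tile[i] > tile[j] > 0): 8
8 is even, so the puzzle is solvable.

Answer: yes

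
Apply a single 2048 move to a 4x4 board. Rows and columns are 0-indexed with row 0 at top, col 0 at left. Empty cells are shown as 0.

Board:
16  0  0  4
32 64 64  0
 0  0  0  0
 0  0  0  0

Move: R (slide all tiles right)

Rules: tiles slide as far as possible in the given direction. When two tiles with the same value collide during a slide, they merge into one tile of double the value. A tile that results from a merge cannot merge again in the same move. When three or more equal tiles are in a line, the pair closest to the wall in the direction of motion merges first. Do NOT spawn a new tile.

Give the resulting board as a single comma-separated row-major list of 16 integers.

Answer: 0, 0, 16, 4, 0, 0, 32, 128, 0, 0, 0, 0, 0, 0, 0, 0

Derivation:
Slide right:
row 0: [16, 0, 0, 4] -> [0, 0, 16, 4]
row 1: [32, 64, 64, 0] -> [0, 0, 32, 128]
row 2: [0, 0, 0, 0] -> [0, 0, 0, 0]
row 3: [0, 0, 0, 0] -> [0, 0, 0, 0]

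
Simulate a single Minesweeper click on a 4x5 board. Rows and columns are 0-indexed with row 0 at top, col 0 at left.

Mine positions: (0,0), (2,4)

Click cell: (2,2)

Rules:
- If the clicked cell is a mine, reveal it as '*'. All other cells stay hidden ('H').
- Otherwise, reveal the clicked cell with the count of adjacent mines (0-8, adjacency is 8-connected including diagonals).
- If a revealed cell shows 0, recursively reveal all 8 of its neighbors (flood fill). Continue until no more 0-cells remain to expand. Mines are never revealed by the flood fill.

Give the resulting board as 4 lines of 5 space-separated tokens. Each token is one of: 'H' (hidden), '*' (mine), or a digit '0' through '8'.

H 1 0 0 0
1 1 0 1 1
0 0 0 1 H
0 0 0 1 H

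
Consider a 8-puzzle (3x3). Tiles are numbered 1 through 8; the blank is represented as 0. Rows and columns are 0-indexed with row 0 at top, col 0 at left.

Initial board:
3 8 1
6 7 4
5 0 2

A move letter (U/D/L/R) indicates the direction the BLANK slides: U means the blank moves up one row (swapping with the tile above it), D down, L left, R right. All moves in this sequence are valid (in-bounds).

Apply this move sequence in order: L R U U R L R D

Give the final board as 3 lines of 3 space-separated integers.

After move 1 (L):
3 8 1
6 7 4
0 5 2

After move 2 (R):
3 8 1
6 7 4
5 0 2

After move 3 (U):
3 8 1
6 0 4
5 7 2

After move 4 (U):
3 0 1
6 8 4
5 7 2

After move 5 (R):
3 1 0
6 8 4
5 7 2

After move 6 (L):
3 0 1
6 8 4
5 7 2

After move 7 (R):
3 1 0
6 8 4
5 7 2

After move 8 (D):
3 1 4
6 8 0
5 7 2

Answer: 3 1 4
6 8 0
5 7 2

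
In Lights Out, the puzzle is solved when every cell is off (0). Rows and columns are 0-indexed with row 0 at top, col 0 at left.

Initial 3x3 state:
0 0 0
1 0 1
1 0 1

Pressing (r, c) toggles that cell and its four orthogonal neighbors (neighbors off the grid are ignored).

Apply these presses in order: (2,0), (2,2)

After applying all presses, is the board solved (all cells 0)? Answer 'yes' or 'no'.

After press 1 at (2,0):
0 0 0
0 0 1
0 1 1

After press 2 at (2,2):
0 0 0
0 0 0
0 0 0

Lights still on: 0

Answer: yes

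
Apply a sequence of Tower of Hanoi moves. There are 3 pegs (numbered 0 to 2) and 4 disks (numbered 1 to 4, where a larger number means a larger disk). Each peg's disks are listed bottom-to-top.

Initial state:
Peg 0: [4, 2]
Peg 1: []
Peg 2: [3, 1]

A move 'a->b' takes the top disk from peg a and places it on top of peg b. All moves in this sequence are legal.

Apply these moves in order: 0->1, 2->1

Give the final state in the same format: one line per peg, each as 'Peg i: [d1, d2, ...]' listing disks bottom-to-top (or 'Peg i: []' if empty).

Answer: Peg 0: [4]
Peg 1: [2, 1]
Peg 2: [3]

Derivation:
After move 1 (0->1):
Peg 0: [4]
Peg 1: [2]
Peg 2: [3, 1]

After move 2 (2->1):
Peg 0: [4]
Peg 1: [2, 1]
Peg 2: [3]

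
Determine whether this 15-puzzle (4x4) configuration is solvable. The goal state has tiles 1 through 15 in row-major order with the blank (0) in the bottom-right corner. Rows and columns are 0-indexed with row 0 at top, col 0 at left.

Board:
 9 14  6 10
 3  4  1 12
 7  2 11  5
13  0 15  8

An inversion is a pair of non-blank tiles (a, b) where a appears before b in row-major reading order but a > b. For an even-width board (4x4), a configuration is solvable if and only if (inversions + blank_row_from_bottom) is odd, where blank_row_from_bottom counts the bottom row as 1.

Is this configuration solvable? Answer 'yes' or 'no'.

Inversions: 47
Blank is in row 3 (0-indexed from top), which is row 1 counting from the bottom (bottom = 1).
47 + 1 = 48, which is even, so the puzzle is not solvable.

Answer: no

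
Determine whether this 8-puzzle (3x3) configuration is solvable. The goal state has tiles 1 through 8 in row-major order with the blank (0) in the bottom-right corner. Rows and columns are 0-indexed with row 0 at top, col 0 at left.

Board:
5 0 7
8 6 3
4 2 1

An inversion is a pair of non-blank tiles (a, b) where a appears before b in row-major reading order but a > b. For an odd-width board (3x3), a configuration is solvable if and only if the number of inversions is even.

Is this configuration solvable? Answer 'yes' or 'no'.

Answer: no

Derivation:
Inversions (pairs i<j in row-major order where tile[i] > tile[j] > 0): 23
23 is odd, so the puzzle is not solvable.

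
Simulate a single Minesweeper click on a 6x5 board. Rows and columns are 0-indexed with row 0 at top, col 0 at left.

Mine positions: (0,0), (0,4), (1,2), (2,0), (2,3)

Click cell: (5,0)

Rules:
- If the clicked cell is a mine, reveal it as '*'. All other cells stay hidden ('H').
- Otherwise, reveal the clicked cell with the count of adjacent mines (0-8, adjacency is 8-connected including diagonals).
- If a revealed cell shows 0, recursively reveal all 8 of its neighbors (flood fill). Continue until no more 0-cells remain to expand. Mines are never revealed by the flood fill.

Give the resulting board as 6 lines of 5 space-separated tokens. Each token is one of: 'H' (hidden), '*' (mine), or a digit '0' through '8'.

H H H H H
H H H H H
H H H H H
1 1 1 1 1
0 0 0 0 0
0 0 0 0 0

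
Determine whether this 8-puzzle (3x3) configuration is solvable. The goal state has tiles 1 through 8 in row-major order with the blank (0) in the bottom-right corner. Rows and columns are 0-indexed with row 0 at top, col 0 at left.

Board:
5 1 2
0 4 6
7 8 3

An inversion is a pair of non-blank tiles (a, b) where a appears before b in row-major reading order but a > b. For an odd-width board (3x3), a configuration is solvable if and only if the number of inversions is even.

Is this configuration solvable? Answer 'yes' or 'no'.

Answer: yes

Derivation:
Inversions (pairs i<j in row-major order where tile[i] > tile[j] > 0): 8
8 is even, so the puzzle is solvable.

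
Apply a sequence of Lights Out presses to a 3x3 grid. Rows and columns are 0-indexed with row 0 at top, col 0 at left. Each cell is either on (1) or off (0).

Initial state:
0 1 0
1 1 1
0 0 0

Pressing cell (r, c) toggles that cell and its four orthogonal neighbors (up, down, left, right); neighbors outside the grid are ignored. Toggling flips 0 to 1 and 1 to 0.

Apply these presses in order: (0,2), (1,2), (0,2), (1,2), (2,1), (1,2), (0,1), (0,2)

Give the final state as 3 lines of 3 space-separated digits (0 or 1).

Answer: 1 1 1
1 0 1
1 1 0

Derivation:
After press 1 at (0,2):
0 0 1
1 1 0
0 0 0

After press 2 at (1,2):
0 0 0
1 0 1
0 0 1

After press 3 at (0,2):
0 1 1
1 0 0
0 0 1

After press 4 at (1,2):
0 1 0
1 1 1
0 0 0

After press 5 at (2,1):
0 1 0
1 0 1
1 1 1

After press 6 at (1,2):
0 1 1
1 1 0
1 1 0

After press 7 at (0,1):
1 0 0
1 0 0
1 1 0

After press 8 at (0,2):
1 1 1
1 0 1
1 1 0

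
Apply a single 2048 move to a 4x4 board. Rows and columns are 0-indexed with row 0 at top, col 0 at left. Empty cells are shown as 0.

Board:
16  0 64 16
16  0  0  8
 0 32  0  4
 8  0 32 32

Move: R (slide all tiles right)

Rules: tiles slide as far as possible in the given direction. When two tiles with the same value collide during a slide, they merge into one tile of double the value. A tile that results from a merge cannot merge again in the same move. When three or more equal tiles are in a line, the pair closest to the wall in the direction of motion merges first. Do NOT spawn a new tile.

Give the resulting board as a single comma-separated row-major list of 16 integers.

Slide right:
row 0: [16, 0, 64, 16] -> [0, 16, 64, 16]
row 1: [16, 0, 0, 8] -> [0, 0, 16, 8]
row 2: [0, 32, 0, 4] -> [0, 0, 32, 4]
row 3: [8, 0, 32, 32] -> [0, 0, 8, 64]

Answer: 0, 16, 64, 16, 0, 0, 16, 8, 0, 0, 32, 4, 0, 0, 8, 64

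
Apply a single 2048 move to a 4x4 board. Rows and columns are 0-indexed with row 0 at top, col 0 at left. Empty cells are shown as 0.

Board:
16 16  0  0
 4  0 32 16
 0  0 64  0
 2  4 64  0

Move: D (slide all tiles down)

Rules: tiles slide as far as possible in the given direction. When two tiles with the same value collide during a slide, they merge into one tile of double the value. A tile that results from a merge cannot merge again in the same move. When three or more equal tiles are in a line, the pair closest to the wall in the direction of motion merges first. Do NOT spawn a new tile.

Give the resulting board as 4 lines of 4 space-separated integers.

Answer:   0   0   0   0
 16   0   0   0
  4  16  32   0
  2   4 128  16

Derivation:
Slide down:
col 0: [16, 4, 0, 2] -> [0, 16, 4, 2]
col 1: [16, 0, 0, 4] -> [0, 0, 16, 4]
col 2: [0, 32, 64, 64] -> [0, 0, 32, 128]
col 3: [0, 16, 0, 0] -> [0, 0, 0, 16]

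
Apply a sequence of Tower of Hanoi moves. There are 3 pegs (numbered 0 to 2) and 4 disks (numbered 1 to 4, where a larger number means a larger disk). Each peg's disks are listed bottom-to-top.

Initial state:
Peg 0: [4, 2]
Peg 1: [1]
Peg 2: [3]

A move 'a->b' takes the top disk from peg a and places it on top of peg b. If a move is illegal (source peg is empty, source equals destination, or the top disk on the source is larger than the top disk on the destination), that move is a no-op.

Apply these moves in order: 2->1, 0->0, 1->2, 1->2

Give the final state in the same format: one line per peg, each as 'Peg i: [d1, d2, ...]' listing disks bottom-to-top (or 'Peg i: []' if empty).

Answer: Peg 0: [4, 2]
Peg 1: []
Peg 2: [3, 1]

Derivation:
After move 1 (2->1):
Peg 0: [4, 2]
Peg 1: [1]
Peg 2: [3]

After move 2 (0->0):
Peg 0: [4, 2]
Peg 1: [1]
Peg 2: [3]

After move 3 (1->2):
Peg 0: [4, 2]
Peg 1: []
Peg 2: [3, 1]

After move 4 (1->2):
Peg 0: [4, 2]
Peg 1: []
Peg 2: [3, 1]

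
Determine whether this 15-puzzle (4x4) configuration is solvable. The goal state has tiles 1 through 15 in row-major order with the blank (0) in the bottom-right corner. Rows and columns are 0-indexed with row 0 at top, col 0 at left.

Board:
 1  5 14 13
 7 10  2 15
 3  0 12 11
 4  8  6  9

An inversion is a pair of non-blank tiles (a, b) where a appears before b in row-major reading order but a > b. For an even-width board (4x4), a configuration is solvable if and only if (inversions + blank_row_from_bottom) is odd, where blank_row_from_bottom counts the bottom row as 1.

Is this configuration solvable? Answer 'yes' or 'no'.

Answer: yes

Derivation:
Inversions: 51
Blank is in row 2 (0-indexed from top), which is row 2 counting from the bottom (bottom = 1).
51 + 2 = 53, which is odd, so the puzzle is solvable.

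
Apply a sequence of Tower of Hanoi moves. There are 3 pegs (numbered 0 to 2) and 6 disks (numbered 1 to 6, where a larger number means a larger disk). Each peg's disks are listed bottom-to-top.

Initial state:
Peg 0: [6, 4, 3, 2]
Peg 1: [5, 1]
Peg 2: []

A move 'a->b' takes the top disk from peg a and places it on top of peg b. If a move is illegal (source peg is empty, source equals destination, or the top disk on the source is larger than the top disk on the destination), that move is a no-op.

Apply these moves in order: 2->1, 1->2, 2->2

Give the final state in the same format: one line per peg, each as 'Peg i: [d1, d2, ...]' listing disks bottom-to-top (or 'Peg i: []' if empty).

Answer: Peg 0: [6, 4, 3, 2]
Peg 1: [5]
Peg 2: [1]

Derivation:
After move 1 (2->1):
Peg 0: [6, 4, 3, 2]
Peg 1: [5, 1]
Peg 2: []

After move 2 (1->2):
Peg 0: [6, 4, 3, 2]
Peg 1: [5]
Peg 2: [1]

After move 3 (2->2):
Peg 0: [6, 4, 3, 2]
Peg 1: [5]
Peg 2: [1]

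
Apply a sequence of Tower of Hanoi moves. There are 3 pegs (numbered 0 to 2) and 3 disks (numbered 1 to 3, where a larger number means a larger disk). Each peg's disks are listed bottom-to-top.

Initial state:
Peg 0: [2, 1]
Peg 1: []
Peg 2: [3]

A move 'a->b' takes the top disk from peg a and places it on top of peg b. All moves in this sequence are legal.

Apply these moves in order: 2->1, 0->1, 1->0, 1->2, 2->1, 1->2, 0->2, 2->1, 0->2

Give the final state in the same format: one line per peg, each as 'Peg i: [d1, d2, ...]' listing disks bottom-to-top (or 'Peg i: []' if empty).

After move 1 (2->1):
Peg 0: [2, 1]
Peg 1: [3]
Peg 2: []

After move 2 (0->1):
Peg 0: [2]
Peg 1: [3, 1]
Peg 2: []

After move 3 (1->0):
Peg 0: [2, 1]
Peg 1: [3]
Peg 2: []

After move 4 (1->2):
Peg 0: [2, 1]
Peg 1: []
Peg 2: [3]

After move 5 (2->1):
Peg 0: [2, 1]
Peg 1: [3]
Peg 2: []

After move 6 (1->2):
Peg 0: [2, 1]
Peg 1: []
Peg 2: [3]

After move 7 (0->2):
Peg 0: [2]
Peg 1: []
Peg 2: [3, 1]

After move 8 (2->1):
Peg 0: [2]
Peg 1: [1]
Peg 2: [3]

After move 9 (0->2):
Peg 0: []
Peg 1: [1]
Peg 2: [3, 2]

Answer: Peg 0: []
Peg 1: [1]
Peg 2: [3, 2]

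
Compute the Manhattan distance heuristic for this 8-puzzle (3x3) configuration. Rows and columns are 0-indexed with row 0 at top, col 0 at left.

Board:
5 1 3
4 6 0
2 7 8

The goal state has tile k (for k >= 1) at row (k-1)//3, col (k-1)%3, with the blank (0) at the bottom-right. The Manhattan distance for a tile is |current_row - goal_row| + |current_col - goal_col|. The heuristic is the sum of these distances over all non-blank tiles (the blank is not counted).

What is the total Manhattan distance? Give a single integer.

Tile 5: at (0,0), goal (1,1), distance |0-1|+|0-1| = 2
Tile 1: at (0,1), goal (0,0), distance |0-0|+|1-0| = 1
Tile 3: at (0,2), goal (0,2), distance |0-0|+|2-2| = 0
Tile 4: at (1,0), goal (1,0), distance |1-1|+|0-0| = 0
Tile 6: at (1,1), goal (1,2), distance |1-1|+|1-2| = 1
Tile 2: at (2,0), goal (0,1), distance |2-0|+|0-1| = 3
Tile 7: at (2,1), goal (2,0), distance |2-2|+|1-0| = 1
Tile 8: at (2,2), goal (2,1), distance |2-2|+|2-1| = 1
Sum: 2 + 1 + 0 + 0 + 1 + 3 + 1 + 1 = 9

Answer: 9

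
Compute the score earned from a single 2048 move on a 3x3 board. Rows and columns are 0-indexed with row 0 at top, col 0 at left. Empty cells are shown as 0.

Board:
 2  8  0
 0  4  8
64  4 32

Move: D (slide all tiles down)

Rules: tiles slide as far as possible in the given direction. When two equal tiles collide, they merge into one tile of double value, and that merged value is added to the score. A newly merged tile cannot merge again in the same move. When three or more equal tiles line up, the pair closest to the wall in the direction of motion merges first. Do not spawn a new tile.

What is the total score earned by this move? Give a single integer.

Answer: 8

Derivation:
Slide down:
col 0: [2, 0, 64] -> [0, 2, 64]  score +0 (running 0)
col 1: [8, 4, 4] -> [0, 8, 8]  score +8 (running 8)
col 2: [0, 8, 32] -> [0, 8, 32]  score +0 (running 8)
Board after move:
 0  0  0
 2  8  8
64  8 32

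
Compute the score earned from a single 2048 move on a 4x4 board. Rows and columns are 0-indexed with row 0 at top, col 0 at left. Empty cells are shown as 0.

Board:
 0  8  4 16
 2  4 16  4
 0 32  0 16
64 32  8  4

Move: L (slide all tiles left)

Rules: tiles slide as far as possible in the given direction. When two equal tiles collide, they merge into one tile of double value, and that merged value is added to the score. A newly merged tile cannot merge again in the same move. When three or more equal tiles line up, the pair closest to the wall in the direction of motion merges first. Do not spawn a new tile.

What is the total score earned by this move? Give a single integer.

Slide left:
row 0: [0, 8, 4, 16] -> [8, 4, 16, 0]  score +0 (running 0)
row 1: [2, 4, 16, 4] -> [2, 4, 16, 4]  score +0 (running 0)
row 2: [0, 32, 0, 16] -> [32, 16, 0, 0]  score +0 (running 0)
row 3: [64, 32, 8, 4] -> [64, 32, 8, 4]  score +0 (running 0)
Board after move:
 8  4 16  0
 2  4 16  4
32 16  0  0
64 32  8  4

Answer: 0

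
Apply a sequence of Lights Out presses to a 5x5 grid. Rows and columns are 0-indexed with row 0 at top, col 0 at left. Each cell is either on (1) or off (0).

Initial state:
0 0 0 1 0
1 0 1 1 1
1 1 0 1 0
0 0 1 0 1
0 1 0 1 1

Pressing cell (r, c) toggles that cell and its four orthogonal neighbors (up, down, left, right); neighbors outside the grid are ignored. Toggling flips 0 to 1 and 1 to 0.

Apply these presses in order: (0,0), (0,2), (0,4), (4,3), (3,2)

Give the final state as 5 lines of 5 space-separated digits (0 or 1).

After press 1 at (0,0):
1 1 0 1 0
0 0 1 1 1
1 1 0 1 0
0 0 1 0 1
0 1 0 1 1

After press 2 at (0,2):
1 0 1 0 0
0 0 0 1 1
1 1 0 1 0
0 0 1 0 1
0 1 0 1 1

After press 3 at (0,4):
1 0 1 1 1
0 0 0 1 0
1 1 0 1 0
0 0 1 0 1
0 1 0 1 1

After press 4 at (4,3):
1 0 1 1 1
0 0 0 1 0
1 1 0 1 0
0 0 1 1 1
0 1 1 0 0

After press 5 at (3,2):
1 0 1 1 1
0 0 0 1 0
1 1 1 1 0
0 1 0 0 1
0 1 0 0 0

Answer: 1 0 1 1 1
0 0 0 1 0
1 1 1 1 0
0 1 0 0 1
0 1 0 0 0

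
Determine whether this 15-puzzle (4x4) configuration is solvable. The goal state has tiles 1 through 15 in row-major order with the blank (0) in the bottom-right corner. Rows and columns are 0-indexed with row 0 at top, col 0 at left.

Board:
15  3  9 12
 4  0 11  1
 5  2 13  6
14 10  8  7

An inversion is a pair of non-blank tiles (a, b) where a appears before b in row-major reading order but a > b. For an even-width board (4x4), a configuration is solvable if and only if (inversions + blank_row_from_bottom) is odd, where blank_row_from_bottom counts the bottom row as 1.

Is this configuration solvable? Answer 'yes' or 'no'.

Answer: yes

Derivation:
Inversions: 52
Blank is in row 1 (0-indexed from top), which is row 3 counting from the bottom (bottom = 1).
52 + 3 = 55, which is odd, so the puzzle is solvable.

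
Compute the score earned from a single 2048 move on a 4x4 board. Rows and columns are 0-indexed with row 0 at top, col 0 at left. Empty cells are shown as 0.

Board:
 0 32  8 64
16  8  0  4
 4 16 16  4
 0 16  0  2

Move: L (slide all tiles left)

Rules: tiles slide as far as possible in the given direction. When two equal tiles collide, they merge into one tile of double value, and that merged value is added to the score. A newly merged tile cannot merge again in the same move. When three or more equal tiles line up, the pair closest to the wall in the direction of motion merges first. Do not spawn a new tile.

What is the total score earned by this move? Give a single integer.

Slide left:
row 0: [0, 32, 8, 64] -> [32, 8, 64, 0]  score +0 (running 0)
row 1: [16, 8, 0, 4] -> [16, 8, 4, 0]  score +0 (running 0)
row 2: [4, 16, 16, 4] -> [4, 32, 4, 0]  score +32 (running 32)
row 3: [0, 16, 0, 2] -> [16, 2, 0, 0]  score +0 (running 32)
Board after move:
32  8 64  0
16  8  4  0
 4 32  4  0
16  2  0  0

Answer: 32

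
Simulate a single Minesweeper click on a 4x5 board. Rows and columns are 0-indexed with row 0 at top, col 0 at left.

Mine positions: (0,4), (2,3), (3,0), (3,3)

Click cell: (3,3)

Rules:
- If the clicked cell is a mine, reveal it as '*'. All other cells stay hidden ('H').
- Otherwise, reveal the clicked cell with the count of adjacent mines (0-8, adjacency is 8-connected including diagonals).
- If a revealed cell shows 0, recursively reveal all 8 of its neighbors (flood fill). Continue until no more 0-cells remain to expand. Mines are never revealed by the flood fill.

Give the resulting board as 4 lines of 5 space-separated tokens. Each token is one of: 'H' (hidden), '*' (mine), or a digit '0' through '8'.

H H H H H
H H H H H
H H H H H
H H H * H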